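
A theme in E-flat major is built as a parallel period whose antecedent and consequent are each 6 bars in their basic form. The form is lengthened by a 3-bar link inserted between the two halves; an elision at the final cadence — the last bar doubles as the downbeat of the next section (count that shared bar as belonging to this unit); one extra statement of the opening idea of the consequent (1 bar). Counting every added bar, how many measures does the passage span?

Basic parallel period: 6 + 6 = 12 bars.
12 (basic form) + 3 (link) + 1 (extra statement) = 16.
The elision shares a bar with the next section but does not change this unit's count.

16 measures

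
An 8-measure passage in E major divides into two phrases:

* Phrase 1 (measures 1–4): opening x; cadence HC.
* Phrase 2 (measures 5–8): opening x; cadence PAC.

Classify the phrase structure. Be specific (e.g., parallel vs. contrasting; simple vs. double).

Phrase 1 ends with a half cadence (weaker) and phrase 2 with a perfect authentic cadence (stronger): antecedent + consequent = a period.
The two phrases open with the same material (x / x), so the period is parallel.

parallel period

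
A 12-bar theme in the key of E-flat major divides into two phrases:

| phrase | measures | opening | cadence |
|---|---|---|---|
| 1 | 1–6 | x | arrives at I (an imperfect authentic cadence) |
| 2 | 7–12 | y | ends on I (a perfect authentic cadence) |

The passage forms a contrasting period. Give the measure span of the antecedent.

measures 1–6

The antecedent is the phrase ending with the weaker cadence (imperfect authentic cadence, phrase 1) and the consequent the one ending more conclusively (perfect authentic cadence, phrase 2); the antecedent is mm. 1–6.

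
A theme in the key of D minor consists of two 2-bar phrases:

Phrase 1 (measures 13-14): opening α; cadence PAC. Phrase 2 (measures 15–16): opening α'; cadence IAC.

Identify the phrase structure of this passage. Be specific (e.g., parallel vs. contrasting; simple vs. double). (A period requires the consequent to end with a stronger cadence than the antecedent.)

The second phrase closes with an imperfect authentic cadence, which is not stronger than the first phrase's perfect authentic cadence; without a weak→strong cadential pair there is no antecedent–consequent relationship, so this is a phrase group rather than a period.

phrase group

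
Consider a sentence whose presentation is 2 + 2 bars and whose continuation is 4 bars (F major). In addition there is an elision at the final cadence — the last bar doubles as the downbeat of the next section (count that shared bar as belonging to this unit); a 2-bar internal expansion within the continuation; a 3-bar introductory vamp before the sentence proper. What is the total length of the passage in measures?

13 measures

Basic sentence: 2 + 2 + 4 = 8 bars.
8 (basic form) + 2 (internal expansion) + 3 (introduction) = 13.
The elision shares a bar with the next section but does not change this unit's count.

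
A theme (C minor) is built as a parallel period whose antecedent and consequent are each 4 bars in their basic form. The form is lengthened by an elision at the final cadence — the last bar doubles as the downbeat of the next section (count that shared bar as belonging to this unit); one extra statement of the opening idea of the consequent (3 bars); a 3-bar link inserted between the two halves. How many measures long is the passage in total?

14 measures

Basic parallel period: 4 + 4 = 8 bars.
8 (basic form) + 3 (extra statement) + 3 (link) = 14.
The elision shares a bar with the next section but does not change this unit's count.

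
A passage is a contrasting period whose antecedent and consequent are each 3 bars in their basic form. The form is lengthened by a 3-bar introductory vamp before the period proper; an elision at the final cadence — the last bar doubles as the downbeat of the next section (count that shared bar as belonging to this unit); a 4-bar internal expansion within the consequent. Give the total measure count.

Basic contrasting period: 3 + 3 = 6 bars.
6 (basic form) + 3 (introduction) + 4 (internal expansion) = 13.
The elision shares a bar with the next section but does not change this unit's count.

13 measures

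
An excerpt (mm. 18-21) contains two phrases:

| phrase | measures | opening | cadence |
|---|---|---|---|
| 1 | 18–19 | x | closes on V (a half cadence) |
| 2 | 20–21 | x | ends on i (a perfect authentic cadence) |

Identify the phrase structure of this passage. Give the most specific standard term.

Phrase 1 ends with a half cadence (weaker) and phrase 2 with a perfect authentic cadence (stronger): antecedent + consequent = a period.
The two phrases open with the same material (x / x), so the period is parallel.

parallel period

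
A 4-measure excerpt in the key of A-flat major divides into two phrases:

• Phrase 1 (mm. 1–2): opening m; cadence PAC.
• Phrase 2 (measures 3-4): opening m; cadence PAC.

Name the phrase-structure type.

repeated phrase

Both phrases have the same opening (m) and the same cadence (perfect authentic cadence): the second is a restatement, not a consequent, so this is a repeated phrase rather than a period.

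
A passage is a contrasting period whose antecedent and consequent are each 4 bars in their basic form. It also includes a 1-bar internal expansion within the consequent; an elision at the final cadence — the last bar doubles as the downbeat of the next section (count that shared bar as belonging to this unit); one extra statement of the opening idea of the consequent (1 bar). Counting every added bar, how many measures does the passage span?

Basic contrasting period: 4 + 4 = 8 bars.
8 (basic form) + 1 (internal expansion) + 1 (extra statement) = 10.
The elision shares a bar with the next section but does not change this unit's count.

10 measures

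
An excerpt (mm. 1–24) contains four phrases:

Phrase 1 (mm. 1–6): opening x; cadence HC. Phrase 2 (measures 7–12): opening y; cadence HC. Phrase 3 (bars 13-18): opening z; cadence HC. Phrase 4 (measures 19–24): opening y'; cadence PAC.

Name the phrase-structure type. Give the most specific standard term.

contrasting double period

Four phrases in two halves: the first half (measures 1–12) ends with a half cadence, the second (measures 13-24) with a perfect authentic cadence — a large antecedent–consequent pair, i.e. a double period.
Phrase 3 begins with different material from phrase 1, making it contrasting.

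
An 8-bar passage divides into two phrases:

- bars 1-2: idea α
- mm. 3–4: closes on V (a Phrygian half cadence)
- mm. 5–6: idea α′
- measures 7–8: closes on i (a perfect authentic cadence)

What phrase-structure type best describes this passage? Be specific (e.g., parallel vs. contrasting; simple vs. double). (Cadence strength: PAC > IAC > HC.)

Phrase 1 ends with a Phrygian half cadence (weaker) and phrase 2 with a perfect authentic cadence (stronger): antecedent + consequent = a period.
The two phrases open with the same material (α / α′), so the period is parallel.

parallel period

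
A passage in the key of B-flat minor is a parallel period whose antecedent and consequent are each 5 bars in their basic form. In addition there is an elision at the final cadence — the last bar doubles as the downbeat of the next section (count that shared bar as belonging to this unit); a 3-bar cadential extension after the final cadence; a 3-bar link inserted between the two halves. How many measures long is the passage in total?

Basic parallel period: 5 + 5 = 10 bars.
10 (basic form) + 3 (cadential extension) + 3 (link) = 16.
The elision shares a bar with the next section but does not change this unit's count.

16 measures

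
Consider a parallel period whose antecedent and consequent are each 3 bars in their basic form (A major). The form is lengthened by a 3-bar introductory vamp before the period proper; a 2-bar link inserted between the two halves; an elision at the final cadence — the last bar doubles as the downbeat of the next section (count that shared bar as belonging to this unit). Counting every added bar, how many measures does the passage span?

Basic parallel period: 3 + 3 = 6 bars.
6 (basic form) + 3 (introduction) + 2 (link) = 11.
The elision shares a bar with the next section but does not change this unit's count.

11 measures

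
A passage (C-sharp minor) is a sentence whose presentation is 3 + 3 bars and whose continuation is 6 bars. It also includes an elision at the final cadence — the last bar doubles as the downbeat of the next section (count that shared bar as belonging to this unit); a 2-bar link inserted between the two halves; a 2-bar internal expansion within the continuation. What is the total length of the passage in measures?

16 measures

Basic sentence: 3 + 3 + 6 = 12 bars.
12 (basic form) + 2 (link) + 2 (internal expansion) = 16.
The elision shares a bar with the next section but does not change this unit's count.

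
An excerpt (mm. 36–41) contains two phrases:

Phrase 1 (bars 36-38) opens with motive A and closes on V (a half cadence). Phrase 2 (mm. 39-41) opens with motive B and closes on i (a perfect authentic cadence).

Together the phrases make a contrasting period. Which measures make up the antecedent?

measures 36–38

The phrase ending with the weaker cadence (half cadence) is the antecedent; the one ending more conclusively (perfect authentic cadence) is the consequent. The antecedent is measures 36–38.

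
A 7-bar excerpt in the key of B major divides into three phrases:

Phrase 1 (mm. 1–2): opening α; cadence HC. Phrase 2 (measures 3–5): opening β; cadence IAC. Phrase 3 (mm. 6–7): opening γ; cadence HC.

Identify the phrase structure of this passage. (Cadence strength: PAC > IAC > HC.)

phrase group

The final phrase closes with a half cadence, which is not stronger than the preceding imperfect authentic cadence; the 3 phrases lack an overall antecedent–consequent design and so form a phrase group.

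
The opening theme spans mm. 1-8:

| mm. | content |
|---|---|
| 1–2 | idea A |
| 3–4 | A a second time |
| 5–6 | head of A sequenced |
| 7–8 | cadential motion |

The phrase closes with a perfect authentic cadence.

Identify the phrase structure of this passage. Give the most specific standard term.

sentence

Basic idea (mm. 1–2) + its repetition (bars 3–4) form the presentation; fragmentation and cadence (mm. 5–8) form the continuation — the 8-bar whole is a sentence.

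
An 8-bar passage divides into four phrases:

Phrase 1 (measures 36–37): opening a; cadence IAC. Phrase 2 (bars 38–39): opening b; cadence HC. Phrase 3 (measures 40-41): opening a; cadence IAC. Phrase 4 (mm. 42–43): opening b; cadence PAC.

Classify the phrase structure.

parallel double period

Four phrases in two halves: the first half (mm. 36-39) ends with a half cadence, the second (measures 40–43) with a perfect authentic cadence — a large antecedent–consequent pair, i.e. a double period.
Phrase 3 begins with the same material as phrase 1, making it parallel.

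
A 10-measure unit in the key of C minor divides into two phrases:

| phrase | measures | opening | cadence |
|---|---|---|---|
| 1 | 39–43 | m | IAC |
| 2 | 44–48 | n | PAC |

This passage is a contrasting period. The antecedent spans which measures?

The antecedent is the phrase ending with the weaker cadence (imperfect authentic cadence, phrase 1) and the consequent the one ending more conclusively (perfect authentic cadence, phrase 2); the antecedent is mm. 39–43.

measures 39–43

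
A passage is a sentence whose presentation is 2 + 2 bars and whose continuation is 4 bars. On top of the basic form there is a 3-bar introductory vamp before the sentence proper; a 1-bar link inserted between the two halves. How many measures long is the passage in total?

Basic sentence: 2 + 2 + 4 = 8 bars.
8 (basic form) + 3 (introduction) + 1 (link) = 12.

12 measures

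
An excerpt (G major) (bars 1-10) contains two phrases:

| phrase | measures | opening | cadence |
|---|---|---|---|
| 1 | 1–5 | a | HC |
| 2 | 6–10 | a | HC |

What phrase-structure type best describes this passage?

repeated phrase

Both phrases have the same opening (a) and the same cadence (half cadence): the second is a restatement, not a consequent, so this is a repeated phrase rather than a period.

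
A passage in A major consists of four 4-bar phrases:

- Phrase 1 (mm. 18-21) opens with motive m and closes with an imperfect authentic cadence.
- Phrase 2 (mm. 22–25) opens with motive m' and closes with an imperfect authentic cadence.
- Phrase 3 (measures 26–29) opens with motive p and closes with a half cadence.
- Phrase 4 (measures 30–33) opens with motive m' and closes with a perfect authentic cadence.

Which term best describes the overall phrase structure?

Four phrases in two halves: the first half (measures 18-25) ends with an imperfect authentic cadence, the second (mm. 26–33) with a perfect authentic cadence — a large antecedent–consequent pair, i.e. a double period.
Phrase 3 begins with different material from phrase 1, making it contrasting.

contrasting double period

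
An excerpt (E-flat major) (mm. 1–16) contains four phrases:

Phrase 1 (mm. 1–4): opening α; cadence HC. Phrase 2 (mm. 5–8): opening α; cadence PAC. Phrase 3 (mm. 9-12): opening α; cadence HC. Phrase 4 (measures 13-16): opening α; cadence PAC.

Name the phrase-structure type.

repeated period

The cadence pattern HC–PAC–HC–PAC is weak–strong twice, and phrases 3–4 restate phrases 1–2: a period heard twice, not a double period (which would end weakly at phrase 2).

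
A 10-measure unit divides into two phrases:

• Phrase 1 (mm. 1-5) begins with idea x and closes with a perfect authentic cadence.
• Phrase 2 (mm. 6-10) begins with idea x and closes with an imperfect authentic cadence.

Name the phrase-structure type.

The second phrase closes with an imperfect authentic cadence, which is not stronger than the first phrase's perfect authentic cadence; without a weak→strong cadential pair there is no antecedent–consequent relationship, so this is a phrase group rather than a period.

phrase group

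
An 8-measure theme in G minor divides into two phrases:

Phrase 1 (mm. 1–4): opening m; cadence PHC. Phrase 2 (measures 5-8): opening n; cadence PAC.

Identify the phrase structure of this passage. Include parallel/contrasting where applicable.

contrasting period

Phrase 1 ends with a Phrygian half cadence (weaker) and phrase 2 with a perfect authentic cadence (stronger): antecedent + consequent = a period.
The two phrases open with different material (m / n), so the period is contrasting.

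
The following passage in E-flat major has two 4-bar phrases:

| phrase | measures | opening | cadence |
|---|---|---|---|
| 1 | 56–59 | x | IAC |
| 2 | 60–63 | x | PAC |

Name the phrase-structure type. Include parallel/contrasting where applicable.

Phrase 1 ends with an imperfect authentic cadence (weaker) and phrase 2 with a perfect authentic cadence (stronger): antecedent + consequent = a period.
The two phrases open with the same material (x / x), so the period is parallel.

parallel period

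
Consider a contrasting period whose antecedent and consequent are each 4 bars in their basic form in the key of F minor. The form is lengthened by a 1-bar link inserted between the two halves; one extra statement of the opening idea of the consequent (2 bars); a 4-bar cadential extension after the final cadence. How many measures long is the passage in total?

Basic contrasting period: 4 + 4 = 8 bars.
8 (basic form) + 1 (link) + 2 (extra statement) + 4 (cadential extension) = 15.

15 measures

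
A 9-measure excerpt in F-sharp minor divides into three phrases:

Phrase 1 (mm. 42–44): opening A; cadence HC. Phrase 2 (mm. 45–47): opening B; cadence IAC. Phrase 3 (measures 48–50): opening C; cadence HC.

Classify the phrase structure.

The final phrase closes with a half cadence, which is not stronger than the preceding imperfect authentic cadence; the 3 phrases lack an overall antecedent–consequent design and so form a phrase group.

phrase group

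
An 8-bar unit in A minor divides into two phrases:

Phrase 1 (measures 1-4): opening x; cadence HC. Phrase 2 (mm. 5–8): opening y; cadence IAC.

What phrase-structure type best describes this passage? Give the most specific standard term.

contrasting period

Phrase 1 ends with a half cadence (weaker) and phrase 2 with an imperfect authentic cadence (stronger): antecedent + consequent = a period.
The two phrases open with different material (x / y), so the period is contrasting.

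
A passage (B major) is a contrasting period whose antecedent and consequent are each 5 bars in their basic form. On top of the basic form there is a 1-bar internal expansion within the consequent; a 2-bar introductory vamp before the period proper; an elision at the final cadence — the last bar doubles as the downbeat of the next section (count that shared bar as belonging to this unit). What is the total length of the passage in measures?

13 measures

Basic contrasting period: 5 + 5 = 10 bars.
10 (basic form) + 1 (internal expansion) + 2 (introduction) = 13.
The elision shares a bar with the next section but does not change this unit's count.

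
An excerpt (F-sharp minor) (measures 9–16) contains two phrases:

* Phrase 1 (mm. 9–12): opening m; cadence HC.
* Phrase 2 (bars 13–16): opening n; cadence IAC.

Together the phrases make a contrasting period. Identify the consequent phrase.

The phrase ending with the weaker cadence (half cadence) is the antecedent; the one ending more conclusively (imperfect authentic cadence) is the consequent. The consequent is phrase 2.

phrase 2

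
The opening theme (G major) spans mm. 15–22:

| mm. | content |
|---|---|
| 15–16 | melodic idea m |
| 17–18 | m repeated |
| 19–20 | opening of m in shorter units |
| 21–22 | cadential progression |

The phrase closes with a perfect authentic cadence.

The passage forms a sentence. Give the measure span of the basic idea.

measures 15–16

The presentation of a sentence is the basic idea (bars 15–16) plus its repetition (bars 17–18); the basic idea is therefore bars 15–16.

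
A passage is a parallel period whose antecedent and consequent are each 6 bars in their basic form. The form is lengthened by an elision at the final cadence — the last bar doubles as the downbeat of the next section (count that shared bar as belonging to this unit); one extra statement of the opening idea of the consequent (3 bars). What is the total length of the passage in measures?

Basic parallel period: 6 + 6 = 12 bars.
12 (basic form) + 3 (extra statement) = 15.
The elision shares a bar with the next section but does not change this unit's count.

15 measures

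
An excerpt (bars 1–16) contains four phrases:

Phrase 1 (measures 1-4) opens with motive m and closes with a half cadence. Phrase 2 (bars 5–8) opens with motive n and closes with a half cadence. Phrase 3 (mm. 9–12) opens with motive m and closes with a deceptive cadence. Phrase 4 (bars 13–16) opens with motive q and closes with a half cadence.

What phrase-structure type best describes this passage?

Phrase 4 ends with a half cadence, no stronger than phrase 2's half cadence, so the four phrases do not form a double period; nor do phrases 3–4 duplicate 1–2, so it is not a repeated period. With no phrase reaching a conclusive cadence, the passage is a phrase group.

phrase group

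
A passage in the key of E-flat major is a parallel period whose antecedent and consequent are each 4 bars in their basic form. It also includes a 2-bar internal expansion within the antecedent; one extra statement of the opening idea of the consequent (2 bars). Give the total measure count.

12 measures

Basic parallel period: 4 + 4 = 8 bars.
8 (basic form) + 2 (internal expansion) + 2 (extra statement) = 12.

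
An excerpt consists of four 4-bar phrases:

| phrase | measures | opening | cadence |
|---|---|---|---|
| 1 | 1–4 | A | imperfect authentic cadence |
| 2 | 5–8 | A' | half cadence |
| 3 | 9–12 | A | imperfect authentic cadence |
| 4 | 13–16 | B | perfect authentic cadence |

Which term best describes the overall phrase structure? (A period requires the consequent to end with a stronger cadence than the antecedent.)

Four phrases in two halves: the first half (mm. 1–8) ends with a half cadence, the second (mm. 9–16) with a perfect authentic cadence — a large antecedent–consequent pair, i.e. a double period.
Phrase 3 begins with the same material as phrase 1, making it parallel.

parallel double period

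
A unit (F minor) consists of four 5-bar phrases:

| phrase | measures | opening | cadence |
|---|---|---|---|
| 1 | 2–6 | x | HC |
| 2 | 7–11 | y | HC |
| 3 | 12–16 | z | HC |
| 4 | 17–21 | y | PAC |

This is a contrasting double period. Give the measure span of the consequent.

measures 12–21

In a double period the first pair of phrases (ending half cadence) is the large antecedent and the second pair (ending perfect authentic cadence) is the large consequent; the consequent is measures 12–21.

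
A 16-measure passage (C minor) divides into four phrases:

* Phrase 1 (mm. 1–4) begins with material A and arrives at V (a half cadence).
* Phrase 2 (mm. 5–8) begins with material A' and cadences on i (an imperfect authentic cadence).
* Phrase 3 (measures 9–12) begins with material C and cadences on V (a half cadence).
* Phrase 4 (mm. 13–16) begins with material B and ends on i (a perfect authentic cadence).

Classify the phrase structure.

Four phrases in two halves: the first half (mm. 1–8) ends with an imperfect authentic cadence, the second (measures 9-16) with a perfect authentic cadence — a large antecedent–consequent pair, i.e. a double period.
Phrase 3 begins with different material from phrase 1, making it contrasting.

contrasting double period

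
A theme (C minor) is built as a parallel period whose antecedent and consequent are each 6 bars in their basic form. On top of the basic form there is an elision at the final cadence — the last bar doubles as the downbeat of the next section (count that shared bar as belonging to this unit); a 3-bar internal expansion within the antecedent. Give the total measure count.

Basic parallel period: 6 + 6 = 12 bars.
12 (basic form) + 3 (internal expansion) = 15.
The elision shares a bar with the next section but does not change this unit's count.

15 measures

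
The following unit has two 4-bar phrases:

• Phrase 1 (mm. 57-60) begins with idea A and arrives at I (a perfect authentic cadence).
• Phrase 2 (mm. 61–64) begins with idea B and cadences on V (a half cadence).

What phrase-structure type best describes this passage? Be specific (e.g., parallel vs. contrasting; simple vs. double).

phrase group

The second phrase closes with a half cadence, which is not stronger than the first phrase's perfect authentic cadence; without a weak→strong cadential pair there is no antecedent–consequent relationship, so this is a phrase group rather than a period.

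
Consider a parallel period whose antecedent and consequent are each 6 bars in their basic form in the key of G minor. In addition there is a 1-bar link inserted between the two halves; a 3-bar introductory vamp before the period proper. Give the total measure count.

16 measures

Basic parallel period: 6 + 6 = 12 bars.
12 (basic form) + 1 (link) + 3 (introduction) = 16.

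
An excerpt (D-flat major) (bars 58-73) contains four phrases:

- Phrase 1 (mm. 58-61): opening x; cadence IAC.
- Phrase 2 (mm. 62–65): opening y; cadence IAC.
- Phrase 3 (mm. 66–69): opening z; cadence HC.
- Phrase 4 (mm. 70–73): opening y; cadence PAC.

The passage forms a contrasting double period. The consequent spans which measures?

measures 66–73

In a double period the four phrases pair into a large antecedent (phrases 1–2, ending imperfect authentic cadence) and a large consequent (phrases 3–4, ending perfect authentic cadence). The consequent spans bars 66–73.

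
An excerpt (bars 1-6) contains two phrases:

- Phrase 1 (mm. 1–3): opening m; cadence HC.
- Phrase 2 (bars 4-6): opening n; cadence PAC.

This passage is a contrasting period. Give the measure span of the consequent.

The antecedent is the phrase ending with the weaker cadence (half cadence, phrase 1) and the consequent the one ending more conclusively (perfect authentic cadence, phrase 2); the consequent is measures 4–6.

measures 4–6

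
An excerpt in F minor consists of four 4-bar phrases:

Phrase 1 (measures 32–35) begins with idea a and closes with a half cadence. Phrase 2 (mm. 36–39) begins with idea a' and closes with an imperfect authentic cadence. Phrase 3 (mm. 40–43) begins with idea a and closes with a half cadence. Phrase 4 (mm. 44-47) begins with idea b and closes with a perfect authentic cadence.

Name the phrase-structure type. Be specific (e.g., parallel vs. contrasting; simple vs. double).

Four phrases in two halves: the first half (measures 32–39) ends with an imperfect authentic cadence, the second (measures 40–47) with a perfect authentic cadence — a large antecedent–consequent pair, i.e. a double period.
Phrase 3 begins with the same material as phrase 1, making it parallel.

parallel double period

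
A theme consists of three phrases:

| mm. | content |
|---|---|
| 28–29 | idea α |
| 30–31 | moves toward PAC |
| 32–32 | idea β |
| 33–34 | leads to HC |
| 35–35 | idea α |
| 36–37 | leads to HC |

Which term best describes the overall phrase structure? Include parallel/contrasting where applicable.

The final phrase closes with a half cadence, which is not stronger than the preceding half cadence; the 3 phrases lack an overall antecedent–consequent design and so form a phrase group.

phrase group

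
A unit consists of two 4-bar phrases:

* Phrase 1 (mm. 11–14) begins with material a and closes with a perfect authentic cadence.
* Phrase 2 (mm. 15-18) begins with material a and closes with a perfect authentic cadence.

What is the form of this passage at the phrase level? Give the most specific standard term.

Both phrases have the same opening (a) and the same cadence (perfect authentic cadence): the second is a restatement, not a consequent, so this is a repeated phrase rather than a period.

repeated phrase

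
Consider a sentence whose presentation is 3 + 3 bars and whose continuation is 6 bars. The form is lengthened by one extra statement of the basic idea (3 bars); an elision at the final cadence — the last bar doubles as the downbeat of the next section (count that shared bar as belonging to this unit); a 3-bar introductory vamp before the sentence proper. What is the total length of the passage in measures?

18 measures

Basic sentence: 3 + 3 + 6 = 12 bars.
12 (basic form) + 3 (extra statement) + 3 (introduction) = 18.
The elision shares a bar with the next section but does not change this unit's count.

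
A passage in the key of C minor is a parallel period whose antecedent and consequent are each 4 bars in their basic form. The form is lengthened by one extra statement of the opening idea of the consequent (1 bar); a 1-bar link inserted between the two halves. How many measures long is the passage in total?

Basic parallel period: 4 + 4 = 8 bars.
8 (basic form) + 1 (extra statement) + 1 (link) = 10.

10 measures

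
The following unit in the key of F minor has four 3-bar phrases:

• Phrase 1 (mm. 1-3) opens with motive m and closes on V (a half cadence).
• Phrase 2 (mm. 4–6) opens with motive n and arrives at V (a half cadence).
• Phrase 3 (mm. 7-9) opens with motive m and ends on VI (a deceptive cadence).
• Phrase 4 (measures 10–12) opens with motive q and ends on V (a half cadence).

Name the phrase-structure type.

Phrase 4 ends with a half cadence, no stronger than phrase 2's half cadence, so the four phrases do not form a double period; nor do phrases 3–4 duplicate 1–2, so it is not a repeated period. With no phrase reaching a conclusive cadence, the passage is a phrase group.

phrase group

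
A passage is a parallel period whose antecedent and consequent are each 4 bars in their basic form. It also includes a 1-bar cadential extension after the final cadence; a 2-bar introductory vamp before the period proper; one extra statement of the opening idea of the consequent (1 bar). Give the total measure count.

12 measures

Basic parallel period: 4 + 4 = 8 bars.
8 (basic form) + 1 (cadential extension) + 2 (introduction) + 1 (extra statement) = 12.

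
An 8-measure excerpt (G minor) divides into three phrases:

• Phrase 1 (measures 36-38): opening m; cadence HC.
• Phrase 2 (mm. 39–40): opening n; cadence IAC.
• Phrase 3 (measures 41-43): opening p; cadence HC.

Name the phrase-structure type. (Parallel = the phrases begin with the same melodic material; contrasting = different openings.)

The final phrase closes with a half cadence, which is not stronger than the preceding imperfect authentic cadence; the 3 phrases lack an overall antecedent–consequent design and so form a phrase group.

phrase group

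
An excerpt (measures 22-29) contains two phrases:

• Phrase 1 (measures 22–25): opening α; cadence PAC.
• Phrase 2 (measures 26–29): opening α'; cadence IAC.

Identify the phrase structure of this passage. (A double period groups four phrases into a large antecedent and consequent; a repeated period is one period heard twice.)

phrase group

The second phrase closes with an imperfect authentic cadence, which is not stronger than the first phrase's perfect authentic cadence; without a weak→strong cadential pair there is no antecedent–consequent relationship, so this is a phrase group rather than a period.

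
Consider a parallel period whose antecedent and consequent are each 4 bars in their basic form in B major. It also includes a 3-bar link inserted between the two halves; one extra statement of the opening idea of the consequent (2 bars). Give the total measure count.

13 measures

Basic parallel period: 4 + 4 = 8 bars.
8 (basic form) + 3 (link) + 2 (extra statement) = 13.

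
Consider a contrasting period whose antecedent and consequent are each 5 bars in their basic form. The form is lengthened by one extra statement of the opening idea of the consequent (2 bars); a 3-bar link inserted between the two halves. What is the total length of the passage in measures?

15 measures

Basic contrasting period: 5 + 5 = 10 bars.
10 (basic form) + 2 (extra statement) + 3 (link) = 15.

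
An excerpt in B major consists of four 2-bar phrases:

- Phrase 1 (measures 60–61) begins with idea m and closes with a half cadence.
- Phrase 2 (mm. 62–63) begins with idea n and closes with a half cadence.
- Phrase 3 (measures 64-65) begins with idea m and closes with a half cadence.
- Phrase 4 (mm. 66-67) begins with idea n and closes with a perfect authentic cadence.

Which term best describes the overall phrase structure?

Four phrases in two halves: the first half (bars 60–63) ends with a half cadence, the second (mm. 64–67) with a perfect authentic cadence — a large antecedent–consequent pair, i.e. a double period.
Phrase 3 begins with the same material as phrase 1, making it parallel.

parallel double period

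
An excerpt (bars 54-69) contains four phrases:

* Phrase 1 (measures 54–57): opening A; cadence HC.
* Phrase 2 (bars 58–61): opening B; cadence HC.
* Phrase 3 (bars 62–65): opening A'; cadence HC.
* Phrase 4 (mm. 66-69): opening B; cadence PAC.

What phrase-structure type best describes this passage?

Four phrases in two halves: the first half (bars 54–61) ends with a half cadence, the second (measures 62–69) with a perfect authentic cadence — a large antecedent–consequent pair, i.e. a double period.
Phrase 3 begins with the same material as phrase 1, making it parallel.

parallel double period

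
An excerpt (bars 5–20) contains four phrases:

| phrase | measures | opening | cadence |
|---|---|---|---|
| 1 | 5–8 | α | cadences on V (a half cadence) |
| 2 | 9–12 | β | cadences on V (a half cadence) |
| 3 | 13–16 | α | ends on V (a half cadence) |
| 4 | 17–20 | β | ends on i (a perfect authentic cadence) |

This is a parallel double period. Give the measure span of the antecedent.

In a double period the first pair of phrases (ending half cadence) is the large antecedent and the second pair (ending perfect authentic cadence) is the large consequent; the antecedent is measures 5–12.

measures 5–12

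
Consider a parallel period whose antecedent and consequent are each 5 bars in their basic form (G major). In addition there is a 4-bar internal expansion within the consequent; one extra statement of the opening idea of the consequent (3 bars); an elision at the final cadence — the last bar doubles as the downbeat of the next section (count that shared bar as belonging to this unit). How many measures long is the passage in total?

Basic parallel period: 5 + 5 = 10 bars.
10 (basic form) + 4 (internal expansion) + 3 (extra statement) = 17.
The elision shares a bar with the next section but does not change this unit's count.

17 measures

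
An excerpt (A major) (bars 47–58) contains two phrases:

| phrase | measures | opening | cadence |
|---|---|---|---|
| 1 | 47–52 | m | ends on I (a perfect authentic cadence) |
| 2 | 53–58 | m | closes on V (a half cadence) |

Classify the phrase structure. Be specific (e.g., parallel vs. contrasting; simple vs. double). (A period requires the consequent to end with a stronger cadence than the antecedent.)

phrase group

The second phrase closes with a half cadence, which is not stronger than the first phrase's perfect authentic cadence; without a weak→strong cadential pair there is no antecedent–consequent relationship, so this is a phrase group rather than a period.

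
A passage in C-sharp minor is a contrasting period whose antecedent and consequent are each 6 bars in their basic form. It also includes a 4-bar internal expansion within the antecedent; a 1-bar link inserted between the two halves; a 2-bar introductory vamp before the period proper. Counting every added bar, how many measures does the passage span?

19 measures

Basic contrasting period: 6 + 6 = 12 bars.
12 (basic form) + 4 (internal expansion) + 1 (link) + 2 (introduction) = 19.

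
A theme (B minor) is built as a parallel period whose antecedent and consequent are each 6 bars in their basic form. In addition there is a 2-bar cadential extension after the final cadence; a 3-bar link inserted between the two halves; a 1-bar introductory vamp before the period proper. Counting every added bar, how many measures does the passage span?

Basic parallel period: 6 + 6 = 12 bars.
12 (basic form) + 2 (cadential extension) + 3 (link) + 1 (introduction) = 18.

18 measures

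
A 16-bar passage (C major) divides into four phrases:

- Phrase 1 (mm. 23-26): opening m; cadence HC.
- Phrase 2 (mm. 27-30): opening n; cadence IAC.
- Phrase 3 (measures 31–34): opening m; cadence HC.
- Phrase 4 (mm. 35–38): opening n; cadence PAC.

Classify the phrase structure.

Four phrases in two halves: the first half (measures 23–30) ends with an imperfect authentic cadence, the second (mm. 31-38) with a perfect authentic cadence — a large antecedent–consequent pair, i.e. a double period.
Phrase 3 begins with the same material as phrase 1, making it parallel.

parallel double period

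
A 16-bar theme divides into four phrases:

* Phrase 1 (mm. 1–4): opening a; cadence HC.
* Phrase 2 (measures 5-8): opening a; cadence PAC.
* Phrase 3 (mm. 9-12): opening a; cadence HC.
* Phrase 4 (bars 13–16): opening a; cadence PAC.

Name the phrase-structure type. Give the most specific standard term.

The cadence pattern HC–PAC–HC–PAC is weak–strong twice, and phrases 3–4 restate phrases 1–2: a period heard twice, not a double period (which would end weakly at phrase 2).

repeated period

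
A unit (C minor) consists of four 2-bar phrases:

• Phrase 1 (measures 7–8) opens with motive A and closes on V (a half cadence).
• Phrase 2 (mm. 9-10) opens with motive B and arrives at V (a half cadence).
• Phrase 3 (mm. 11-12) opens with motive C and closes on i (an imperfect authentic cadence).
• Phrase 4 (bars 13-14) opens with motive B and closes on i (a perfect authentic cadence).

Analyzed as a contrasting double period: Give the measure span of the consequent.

measures 11–14

In a double period the four phrases pair into a large antecedent (phrases 1–2, ending half cadence) and a large consequent (phrases 3–4, ending perfect authentic cadence). The consequent spans mm. 11–14.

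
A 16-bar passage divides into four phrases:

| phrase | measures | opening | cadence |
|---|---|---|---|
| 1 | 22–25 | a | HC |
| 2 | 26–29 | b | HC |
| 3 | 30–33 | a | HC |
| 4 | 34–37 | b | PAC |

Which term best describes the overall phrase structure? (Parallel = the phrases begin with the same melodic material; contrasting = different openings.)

parallel double period

Four phrases in two halves: the first half (bars 22–29) ends with a half cadence, the second (bars 30–37) with a perfect authentic cadence — a large antecedent–consequent pair, i.e. a double period.
Phrase 3 begins with the same material as phrase 1, making it parallel.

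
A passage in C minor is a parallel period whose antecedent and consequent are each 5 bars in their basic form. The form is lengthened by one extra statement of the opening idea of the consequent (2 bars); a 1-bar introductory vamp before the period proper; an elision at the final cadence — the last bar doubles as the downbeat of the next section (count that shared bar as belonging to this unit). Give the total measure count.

13 measures

Basic parallel period: 5 + 5 = 10 bars.
10 (basic form) + 2 (extra statement) + 1 (introduction) = 13.
The elision shares a bar with the next section but does not change this unit's count.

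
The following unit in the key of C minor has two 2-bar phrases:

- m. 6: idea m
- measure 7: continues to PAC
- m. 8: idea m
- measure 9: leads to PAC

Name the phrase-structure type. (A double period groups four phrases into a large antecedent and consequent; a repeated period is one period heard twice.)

Both phrases have the same opening (m) and the same cadence (perfect authentic cadence): the second is a restatement, not a consequent, so this is a repeated phrase rather than a period.

repeated phrase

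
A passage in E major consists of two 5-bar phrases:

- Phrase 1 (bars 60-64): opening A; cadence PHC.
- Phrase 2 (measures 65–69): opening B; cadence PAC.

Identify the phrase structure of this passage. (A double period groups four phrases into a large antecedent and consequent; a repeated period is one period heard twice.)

Phrase 1 ends with a Phrygian half cadence (weaker) and phrase 2 with a perfect authentic cadence (stronger): antecedent + consequent = a period.
The two phrases open with different material (A / B), so the period is contrasting.

contrasting period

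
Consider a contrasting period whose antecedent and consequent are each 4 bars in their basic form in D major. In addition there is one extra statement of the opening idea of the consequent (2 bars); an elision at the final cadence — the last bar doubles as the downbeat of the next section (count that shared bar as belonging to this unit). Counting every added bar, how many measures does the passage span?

Basic contrasting period: 4 + 4 = 8 bars.
8 (basic form) + 2 (extra statement) = 10.
The elision shares a bar with the next section but does not change this unit's count.

10 measures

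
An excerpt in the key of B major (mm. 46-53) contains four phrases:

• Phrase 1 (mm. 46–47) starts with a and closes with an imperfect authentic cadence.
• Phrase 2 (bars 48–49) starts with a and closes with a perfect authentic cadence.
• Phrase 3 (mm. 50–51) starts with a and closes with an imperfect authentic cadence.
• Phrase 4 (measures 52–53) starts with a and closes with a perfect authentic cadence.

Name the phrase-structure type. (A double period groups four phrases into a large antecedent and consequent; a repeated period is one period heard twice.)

The cadence pattern IAC–PAC–IAC–PAC is weak–strong twice, and phrases 3–4 restate phrases 1–2: a period heard twice, not a double period (which would end weakly at phrase 2).

repeated period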